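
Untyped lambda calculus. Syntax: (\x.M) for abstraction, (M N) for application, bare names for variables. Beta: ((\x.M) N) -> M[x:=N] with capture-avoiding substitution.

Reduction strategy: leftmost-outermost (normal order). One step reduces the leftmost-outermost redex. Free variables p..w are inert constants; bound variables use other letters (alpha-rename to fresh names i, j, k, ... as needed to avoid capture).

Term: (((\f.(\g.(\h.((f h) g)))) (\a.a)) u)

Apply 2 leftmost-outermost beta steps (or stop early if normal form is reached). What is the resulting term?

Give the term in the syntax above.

Step 0: (((\f.(\g.(\h.((f h) g)))) (\a.a)) u)
Step 1: ((\g.(\h.(((\a.a) h) g))) u)
Step 2: (\h.(((\a.a) h) u))

Answer: (\h.(((\a.a) h) u))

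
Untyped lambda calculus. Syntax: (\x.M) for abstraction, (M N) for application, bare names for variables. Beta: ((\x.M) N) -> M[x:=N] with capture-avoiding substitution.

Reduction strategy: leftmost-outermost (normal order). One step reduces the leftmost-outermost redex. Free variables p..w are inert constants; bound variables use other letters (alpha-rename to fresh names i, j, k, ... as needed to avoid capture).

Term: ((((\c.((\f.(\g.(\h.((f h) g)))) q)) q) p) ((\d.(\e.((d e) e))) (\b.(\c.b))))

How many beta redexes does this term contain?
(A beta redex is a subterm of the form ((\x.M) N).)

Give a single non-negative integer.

Term: ((((\c.((\f.(\g.(\h.((f h) g)))) q)) q) p) ((\d.(\e.((d e) e))) (\b.(\c.b))))
  Redex: ((\c.((\f.(\g.(\h.((f h) g)))) q)) q)
  Redex: ((\f.(\g.(\h.((f h) g)))) q)
  Redex: ((\d.(\e.((d e) e))) (\b.(\c.b)))
Total redexes: 3

Answer: 3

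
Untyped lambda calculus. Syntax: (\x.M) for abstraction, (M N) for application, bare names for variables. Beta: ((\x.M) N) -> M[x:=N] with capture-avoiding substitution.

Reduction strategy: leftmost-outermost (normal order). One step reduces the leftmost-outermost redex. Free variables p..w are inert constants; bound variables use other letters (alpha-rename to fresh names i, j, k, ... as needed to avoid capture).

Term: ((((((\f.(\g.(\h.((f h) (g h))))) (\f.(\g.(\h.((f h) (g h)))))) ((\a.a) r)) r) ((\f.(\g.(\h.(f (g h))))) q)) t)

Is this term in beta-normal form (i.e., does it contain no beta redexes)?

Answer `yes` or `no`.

Answer: no

Derivation:
Term: ((((((\f.(\g.(\h.((f h) (g h))))) (\f.(\g.(\h.((f h) (g h)))))) ((\a.a) r)) r) ((\f.(\g.(\h.(f (g h))))) q)) t)
Found 3 beta redex(es).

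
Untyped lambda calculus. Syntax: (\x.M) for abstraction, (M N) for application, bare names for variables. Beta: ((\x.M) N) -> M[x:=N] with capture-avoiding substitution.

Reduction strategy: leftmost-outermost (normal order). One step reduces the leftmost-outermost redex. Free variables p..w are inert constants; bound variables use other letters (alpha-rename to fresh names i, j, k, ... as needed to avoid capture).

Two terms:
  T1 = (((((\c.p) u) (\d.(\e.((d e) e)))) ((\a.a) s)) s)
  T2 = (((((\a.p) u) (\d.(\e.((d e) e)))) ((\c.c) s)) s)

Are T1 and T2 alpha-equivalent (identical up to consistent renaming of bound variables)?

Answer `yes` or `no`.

Answer: yes

Derivation:
Term 1: (((((\c.p) u) (\d.(\e.((d e) e)))) ((\a.a) s)) s)
Term 2: (((((\a.p) u) (\d.(\e.((d e) e)))) ((\c.c) s)) s)
Alpha-equivalence: compare structure up to binder renaming.
Result: True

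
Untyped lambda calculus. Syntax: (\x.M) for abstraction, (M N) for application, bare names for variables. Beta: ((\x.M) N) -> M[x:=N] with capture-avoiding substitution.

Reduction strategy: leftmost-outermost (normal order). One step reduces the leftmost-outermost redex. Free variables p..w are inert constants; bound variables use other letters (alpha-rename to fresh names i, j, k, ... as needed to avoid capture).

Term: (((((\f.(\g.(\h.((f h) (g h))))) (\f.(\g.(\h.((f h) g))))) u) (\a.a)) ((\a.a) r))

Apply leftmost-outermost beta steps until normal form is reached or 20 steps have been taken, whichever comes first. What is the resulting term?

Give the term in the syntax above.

Step 0: (((((\f.(\g.(\h.((f h) (g h))))) (\f.(\g.(\h.((f h) g))))) u) (\a.a)) ((\a.a) r))
Step 1: ((((\g.(\h.(((\f.(\g.(\h.((f h) g)))) h) (g h)))) u) (\a.a)) ((\a.a) r))
Step 2: (((\h.(((\f.(\g.(\h.((f h) g)))) h) (u h))) (\a.a)) ((\a.a) r))
Step 3: ((((\f.(\g.(\h.((f h) g)))) (\a.a)) (u (\a.a))) ((\a.a) r))
Step 4: (((\g.(\h.(((\a.a) h) g))) (u (\a.a))) ((\a.a) r))
Step 5: ((\h.(((\a.a) h) (u (\a.a)))) ((\a.a) r))
Step 6: (((\a.a) ((\a.a) r)) (u (\a.a)))
Step 7: (((\a.a) r) (u (\a.a)))
Step 8: (r (u (\a.a)))

Answer: (r (u (\a.a)))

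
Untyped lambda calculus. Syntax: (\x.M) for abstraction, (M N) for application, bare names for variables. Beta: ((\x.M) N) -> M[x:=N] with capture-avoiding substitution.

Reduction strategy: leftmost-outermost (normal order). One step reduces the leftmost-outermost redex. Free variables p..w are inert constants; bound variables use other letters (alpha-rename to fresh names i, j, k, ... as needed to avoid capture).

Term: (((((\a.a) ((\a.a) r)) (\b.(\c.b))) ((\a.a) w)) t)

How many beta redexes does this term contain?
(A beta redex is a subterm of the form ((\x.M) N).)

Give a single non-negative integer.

Answer: 3

Derivation:
Term: (((((\a.a) ((\a.a) r)) (\b.(\c.b))) ((\a.a) w)) t)
  Redex: ((\a.a) ((\a.a) r))
  Redex: ((\a.a) r)
  Redex: ((\a.a) w)
Total redexes: 3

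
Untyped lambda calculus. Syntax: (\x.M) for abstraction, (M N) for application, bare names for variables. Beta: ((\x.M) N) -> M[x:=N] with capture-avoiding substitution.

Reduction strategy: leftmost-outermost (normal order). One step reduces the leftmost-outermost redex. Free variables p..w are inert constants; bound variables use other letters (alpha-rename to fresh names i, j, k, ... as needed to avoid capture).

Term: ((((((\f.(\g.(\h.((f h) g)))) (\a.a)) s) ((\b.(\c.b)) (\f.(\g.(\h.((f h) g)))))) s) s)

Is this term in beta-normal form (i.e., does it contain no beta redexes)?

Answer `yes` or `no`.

Term: ((((((\f.(\g.(\h.((f h) g)))) (\a.a)) s) ((\b.(\c.b)) (\f.(\g.(\h.((f h) g)))))) s) s)
Found 2 beta redex(es).

Answer: no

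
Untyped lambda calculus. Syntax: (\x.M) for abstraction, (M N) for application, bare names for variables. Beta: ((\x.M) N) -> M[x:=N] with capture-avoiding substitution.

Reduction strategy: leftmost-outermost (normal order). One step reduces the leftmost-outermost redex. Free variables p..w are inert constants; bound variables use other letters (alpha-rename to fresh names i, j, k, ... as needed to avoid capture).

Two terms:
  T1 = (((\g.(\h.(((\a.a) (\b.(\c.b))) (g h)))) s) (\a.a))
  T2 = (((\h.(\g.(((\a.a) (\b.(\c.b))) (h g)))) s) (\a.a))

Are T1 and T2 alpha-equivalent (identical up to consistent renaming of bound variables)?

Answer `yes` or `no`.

Term 1: (((\g.(\h.(((\a.a) (\b.(\c.b))) (g h)))) s) (\a.a))
Term 2: (((\h.(\g.(((\a.a) (\b.(\c.b))) (h g)))) s) (\a.a))
Alpha-equivalence: compare structure up to binder renaming.
Result: True

Answer: yes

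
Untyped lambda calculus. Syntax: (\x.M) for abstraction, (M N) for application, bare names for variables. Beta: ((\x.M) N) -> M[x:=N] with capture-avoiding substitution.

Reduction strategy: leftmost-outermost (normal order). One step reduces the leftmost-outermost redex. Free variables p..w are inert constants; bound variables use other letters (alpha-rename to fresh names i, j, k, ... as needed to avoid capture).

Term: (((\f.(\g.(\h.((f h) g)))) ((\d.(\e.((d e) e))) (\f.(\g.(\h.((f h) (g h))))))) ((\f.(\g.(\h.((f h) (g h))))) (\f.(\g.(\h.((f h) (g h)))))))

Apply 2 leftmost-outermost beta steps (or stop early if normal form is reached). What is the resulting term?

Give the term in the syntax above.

Answer: (\h.((((\d.(\e.((d e) e))) (\f.(\g.(\h.((f h) (g h)))))) h) ((\f.(\g.(\h.((f h) (g h))))) (\f.(\g.(\h.((f h) (g h))))))))

Derivation:
Step 0: (((\f.(\g.(\h.((f h) g)))) ((\d.(\e.((d e) e))) (\f.(\g.(\h.((f h) (g h))))))) ((\f.(\g.(\h.((f h) (g h))))) (\f.(\g.(\h.((f h) (g h)))))))
Step 1: ((\g.(\h.((((\d.(\e.((d e) e))) (\f.(\g.(\h.((f h) (g h)))))) h) g))) ((\f.(\g.(\h.((f h) (g h))))) (\f.(\g.(\h.((f h) (g h)))))))
Step 2: (\h.((((\d.(\e.((d e) e))) (\f.(\g.(\h.((f h) (g h)))))) h) ((\f.(\g.(\h.((f h) (g h))))) (\f.(\g.(\h.((f h) (g h))))))))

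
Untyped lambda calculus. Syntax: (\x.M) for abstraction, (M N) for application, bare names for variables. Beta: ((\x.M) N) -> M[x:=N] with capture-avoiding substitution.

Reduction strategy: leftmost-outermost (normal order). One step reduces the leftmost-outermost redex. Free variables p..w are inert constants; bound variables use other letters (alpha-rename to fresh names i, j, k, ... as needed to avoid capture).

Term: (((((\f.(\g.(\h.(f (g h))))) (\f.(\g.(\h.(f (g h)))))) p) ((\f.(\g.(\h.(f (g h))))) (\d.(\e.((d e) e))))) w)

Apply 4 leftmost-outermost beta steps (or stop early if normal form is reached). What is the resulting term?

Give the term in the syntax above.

Step 0: (((((\f.(\g.(\h.(f (g h))))) (\f.(\g.(\h.(f (g h)))))) p) ((\f.(\g.(\h.(f (g h))))) (\d.(\e.((d e) e))))) w)
Step 1: ((((\g.(\h.((\f.(\g.(\h.(f (g h))))) (g h)))) p) ((\f.(\g.(\h.(f (g h))))) (\d.(\e.((d e) e))))) w)
Step 2: (((\h.((\f.(\g.(\h.(f (g h))))) (p h))) ((\f.(\g.(\h.(f (g h))))) (\d.(\e.((d e) e))))) w)
Step 3: (((\f.(\g.(\h.(f (g h))))) (p ((\f.(\g.(\h.(f (g h))))) (\d.(\e.((d e) e)))))) w)
Step 4: ((\g.(\h.((p ((\f.(\g.(\h.(f (g h))))) (\d.(\e.((d e) e))))) (g h)))) w)

Answer: ((\g.(\h.((p ((\f.(\g.(\h.(f (g h))))) (\d.(\e.((d e) e))))) (g h)))) w)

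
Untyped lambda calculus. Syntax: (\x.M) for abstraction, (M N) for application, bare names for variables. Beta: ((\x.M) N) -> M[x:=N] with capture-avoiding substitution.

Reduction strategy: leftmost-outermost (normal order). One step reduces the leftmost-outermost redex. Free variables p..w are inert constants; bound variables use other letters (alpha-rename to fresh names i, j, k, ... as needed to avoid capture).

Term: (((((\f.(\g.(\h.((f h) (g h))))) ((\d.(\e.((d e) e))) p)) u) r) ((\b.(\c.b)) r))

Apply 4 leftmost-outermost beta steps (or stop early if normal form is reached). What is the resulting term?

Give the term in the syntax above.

Answer: ((((\e.((p e) e)) r) (u r)) ((\b.(\c.b)) r))

Derivation:
Step 0: (((((\f.(\g.(\h.((f h) (g h))))) ((\d.(\e.((d e) e))) p)) u) r) ((\b.(\c.b)) r))
Step 1: ((((\g.(\h.((((\d.(\e.((d e) e))) p) h) (g h)))) u) r) ((\b.(\c.b)) r))
Step 2: (((\h.((((\d.(\e.((d e) e))) p) h) (u h))) r) ((\b.(\c.b)) r))
Step 3: (((((\d.(\e.((d e) e))) p) r) (u r)) ((\b.(\c.b)) r))
Step 4: ((((\e.((p e) e)) r) (u r)) ((\b.(\c.b)) r))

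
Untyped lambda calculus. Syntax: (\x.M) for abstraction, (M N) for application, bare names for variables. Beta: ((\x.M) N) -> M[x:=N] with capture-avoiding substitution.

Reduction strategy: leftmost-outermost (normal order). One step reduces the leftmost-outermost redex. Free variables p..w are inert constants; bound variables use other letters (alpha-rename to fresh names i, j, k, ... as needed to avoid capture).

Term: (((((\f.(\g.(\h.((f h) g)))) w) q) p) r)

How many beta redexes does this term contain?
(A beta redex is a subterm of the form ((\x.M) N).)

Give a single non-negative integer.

Answer: 1

Derivation:
Term: (((((\f.(\g.(\h.((f h) g)))) w) q) p) r)
  Redex: ((\f.(\g.(\h.((f h) g)))) w)
Total redexes: 1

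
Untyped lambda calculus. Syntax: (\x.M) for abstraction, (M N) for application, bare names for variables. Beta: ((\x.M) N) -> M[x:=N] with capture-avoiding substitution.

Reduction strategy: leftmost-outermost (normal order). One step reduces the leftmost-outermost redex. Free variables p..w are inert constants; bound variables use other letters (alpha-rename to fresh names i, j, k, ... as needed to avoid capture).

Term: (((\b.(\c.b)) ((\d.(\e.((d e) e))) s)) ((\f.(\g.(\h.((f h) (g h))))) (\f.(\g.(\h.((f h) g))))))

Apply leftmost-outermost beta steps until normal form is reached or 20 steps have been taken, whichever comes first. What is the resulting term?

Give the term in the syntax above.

Answer: (\e.((s e) e))

Derivation:
Step 0: (((\b.(\c.b)) ((\d.(\e.((d e) e))) s)) ((\f.(\g.(\h.((f h) (g h))))) (\f.(\g.(\h.((f h) g))))))
Step 1: ((\c.((\d.(\e.((d e) e))) s)) ((\f.(\g.(\h.((f h) (g h))))) (\f.(\g.(\h.((f h) g))))))
Step 2: ((\d.(\e.((d e) e))) s)
Step 3: (\e.((s e) e))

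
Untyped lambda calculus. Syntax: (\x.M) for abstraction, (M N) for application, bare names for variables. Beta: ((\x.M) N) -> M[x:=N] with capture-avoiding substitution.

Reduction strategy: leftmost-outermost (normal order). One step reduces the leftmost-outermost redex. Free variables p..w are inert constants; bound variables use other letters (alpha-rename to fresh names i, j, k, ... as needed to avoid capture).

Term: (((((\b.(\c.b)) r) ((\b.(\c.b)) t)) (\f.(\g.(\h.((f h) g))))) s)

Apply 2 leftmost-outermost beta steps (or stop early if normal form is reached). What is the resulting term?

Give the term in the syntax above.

Step 0: (((((\b.(\c.b)) r) ((\b.(\c.b)) t)) (\f.(\g.(\h.((f h) g))))) s)
Step 1: ((((\c.r) ((\b.(\c.b)) t)) (\f.(\g.(\h.((f h) g))))) s)
Step 2: ((r (\f.(\g.(\h.((f h) g))))) s)

Answer: ((r (\f.(\g.(\h.((f h) g))))) s)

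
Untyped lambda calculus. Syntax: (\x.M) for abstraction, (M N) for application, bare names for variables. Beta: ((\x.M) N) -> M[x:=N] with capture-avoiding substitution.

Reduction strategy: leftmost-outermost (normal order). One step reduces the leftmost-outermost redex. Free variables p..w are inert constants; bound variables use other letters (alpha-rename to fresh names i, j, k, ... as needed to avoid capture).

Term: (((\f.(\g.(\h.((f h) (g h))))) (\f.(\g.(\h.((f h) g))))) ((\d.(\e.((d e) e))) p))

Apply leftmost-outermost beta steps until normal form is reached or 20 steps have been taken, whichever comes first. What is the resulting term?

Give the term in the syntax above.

Answer: (\h.(\i.((h i) ((p h) h))))

Derivation:
Step 0: (((\f.(\g.(\h.((f h) (g h))))) (\f.(\g.(\h.((f h) g))))) ((\d.(\e.((d e) e))) p))
Step 1: ((\g.(\h.(((\f.(\g.(\h.((f h) g)))) h) (g h)))) ((\d.(\e.((d e) e))) p))
Step 2: (\h.(((\f.(\g.(\h.((f h) g)))) h) (((\d.(\e.((d e) e))) p) h)))
Step 3: (\h.((\g.(\i.((h i) g))) (((\d.(\e.((d e) e))) p) h)))
Step 4: (\h.(\i.((h i) (((\d.(\e.((d e) e))) p) h))))
Step 5: (\h.(\i.((h i) ((\e.((p e) e)) h))))
Step 6: (\h.(\i.((h i) ((p h) h))))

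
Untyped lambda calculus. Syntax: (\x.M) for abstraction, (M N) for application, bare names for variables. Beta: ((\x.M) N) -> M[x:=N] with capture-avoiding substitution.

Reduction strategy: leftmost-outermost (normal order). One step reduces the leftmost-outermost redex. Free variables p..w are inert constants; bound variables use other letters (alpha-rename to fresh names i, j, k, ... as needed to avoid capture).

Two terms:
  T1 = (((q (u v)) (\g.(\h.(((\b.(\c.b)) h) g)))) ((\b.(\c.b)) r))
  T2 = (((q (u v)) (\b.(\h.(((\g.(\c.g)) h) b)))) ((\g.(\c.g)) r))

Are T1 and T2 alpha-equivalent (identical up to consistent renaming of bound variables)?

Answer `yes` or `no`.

Answer: yes

Derivation:
Term 1: (((q (u v)) (\g.(\h.(((\b.(\c.b)) h) g)))) ((\b.(\c.b)) r))
Term 2: (((q (u v)) (\b.(\h.(((\g.(\c.g)) h) b)))) ((\g.(\c.g)) r))
Alpha-equivalence: compare structure up to binder renaming.
Result: True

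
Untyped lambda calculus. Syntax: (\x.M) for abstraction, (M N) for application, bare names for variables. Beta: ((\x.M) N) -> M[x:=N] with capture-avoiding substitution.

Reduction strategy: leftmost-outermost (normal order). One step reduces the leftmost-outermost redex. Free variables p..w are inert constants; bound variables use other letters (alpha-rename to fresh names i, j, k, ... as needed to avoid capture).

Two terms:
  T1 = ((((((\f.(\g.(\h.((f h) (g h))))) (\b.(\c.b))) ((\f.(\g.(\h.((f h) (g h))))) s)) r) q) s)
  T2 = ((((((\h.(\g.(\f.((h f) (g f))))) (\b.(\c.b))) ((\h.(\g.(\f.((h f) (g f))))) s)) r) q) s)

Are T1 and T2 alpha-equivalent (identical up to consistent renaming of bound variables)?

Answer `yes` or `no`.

Term 1: ((((((\f.(\g.(\h.((f h) (g h))))) (\b.(\c.b))) ((\f.(\g.(\h.((f h) (g h))))) s)) r) q) s)
Term 2: ((((((\h.(\g.(\f.((h f) (g f))))) (\b.(\c.b))) ((\h.(\g.(\f.((h f) (g f))))) s)) r) q) s)
Alpha-equivalence: compare structure up to binder renaming.
Result: True

Answer: yes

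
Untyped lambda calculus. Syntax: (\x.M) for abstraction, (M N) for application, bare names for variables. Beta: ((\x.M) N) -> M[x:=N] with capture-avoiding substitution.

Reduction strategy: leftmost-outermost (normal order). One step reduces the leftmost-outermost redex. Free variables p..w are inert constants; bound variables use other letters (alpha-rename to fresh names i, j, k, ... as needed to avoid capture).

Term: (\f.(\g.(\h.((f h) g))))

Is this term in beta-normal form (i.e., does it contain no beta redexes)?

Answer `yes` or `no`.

Answer: yes

Derivation:
Term: (\f.(\g.(\h.((f h) g))))
No beta redexes found.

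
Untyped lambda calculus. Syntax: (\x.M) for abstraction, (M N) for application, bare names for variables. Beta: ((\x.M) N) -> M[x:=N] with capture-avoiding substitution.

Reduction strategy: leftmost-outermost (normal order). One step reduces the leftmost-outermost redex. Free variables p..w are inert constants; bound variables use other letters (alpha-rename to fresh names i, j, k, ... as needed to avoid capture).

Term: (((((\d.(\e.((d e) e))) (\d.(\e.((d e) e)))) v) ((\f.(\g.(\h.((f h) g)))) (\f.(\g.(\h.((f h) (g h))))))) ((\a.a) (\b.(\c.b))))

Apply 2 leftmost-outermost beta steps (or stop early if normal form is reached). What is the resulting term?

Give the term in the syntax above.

Answer: (((((\d.(\e.((d e) e))) v) v) ((\f.(\g.(\h.((f h) g)))) (\f.(\g.(\h.((f h) (g h))))))) ((\a.a) (\b.(\c.b))))

Derivation:
Step 0: (((((\d.(\e.((d e) e))) (\d.(\e.((d e) e)))) v) ((\f.(\g.(\h.((f h) g)))) (\f.(\g.(\h.((f h) (g h))))))) ((\a.a) (\b.(\c.b))))
Step 1: ((((\e.(((\d.(\e.((d e) e))) e) e)) v) ((\f.(\g.(\h.((f h) g)))) (\f.(\g.(\h.((f h) (g h))))))) ((\a.a) (\b.(\c.b))))
Step 2: (((((\d.(\e.((d e) e))) v) v) ((\f.(\g.(\h.((f h) g)))) (\f.(\g.(\h.((f h) (g h))))))) ((\a.a) (\b.(\c.b))))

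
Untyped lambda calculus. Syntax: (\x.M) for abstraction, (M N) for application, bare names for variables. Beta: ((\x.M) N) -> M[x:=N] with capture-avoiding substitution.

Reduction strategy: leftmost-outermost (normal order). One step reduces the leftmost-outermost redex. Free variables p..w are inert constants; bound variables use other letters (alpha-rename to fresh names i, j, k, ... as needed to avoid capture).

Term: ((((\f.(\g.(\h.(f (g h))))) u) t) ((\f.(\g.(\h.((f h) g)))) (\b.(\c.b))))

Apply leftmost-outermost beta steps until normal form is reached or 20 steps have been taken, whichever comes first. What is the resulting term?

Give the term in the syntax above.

Answer: (u (t (\g.(\h.h))))

Derivation:
Step 0: ((((\f.(\g.(\h.(f (g h))))) u) t) ((\f.(\g.(\h.((f h) g)))) (\b.(\c.b))))
Step 1: (((\g.(\h.(u (g h)))) t) ((\f.(\g.(\h.((f h) g)))) (\b.(\c.b))))
Step 2: ((\h.(u (t h))) ((\f.(\g.(\h.((f h) g)))) (\b.(\c.b))))
Step 3: (u (t ((\f.(\g.(\h.((f h) g)))) (\b.(\c.b)))))
Step 4: (u (t (\g.(\h.(((\b.(\c.b)) h) g)))))
Step 5: (u (t (\g.(\h.((\c.h) g)))))
Step 6: (u (t (\g.(\h.h))))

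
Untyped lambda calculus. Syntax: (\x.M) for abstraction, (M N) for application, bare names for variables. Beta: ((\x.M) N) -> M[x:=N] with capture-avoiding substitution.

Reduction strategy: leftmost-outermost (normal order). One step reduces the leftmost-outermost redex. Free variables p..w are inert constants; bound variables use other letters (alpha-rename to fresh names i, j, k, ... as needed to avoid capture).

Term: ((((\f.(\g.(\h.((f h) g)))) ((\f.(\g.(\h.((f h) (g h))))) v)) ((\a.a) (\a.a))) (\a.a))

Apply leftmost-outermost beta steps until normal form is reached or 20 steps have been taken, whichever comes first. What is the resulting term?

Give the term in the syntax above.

Step 0: ((((\f.(\g.(\h.((f h) g)))) ((\f.(\g.(\h.((f h) (g h))))) v)) ((\a.a) (\a.a))) (\a.a))
Step 1: (((\g.(\h.((((\f.(\g.(\h.((f h) (g h))))) v) h) g))) ((\a.a) (\a.a))) (\a.a))
Step 2: ((\h.((((\f.(\g.(\h.((f h) (g h))))) v) h) ((\a.a) (\a.a)))) (\a.a))
Step 3: ((((\f.(\g.(\h.((f h) (g h))))) v) (\a.a)) ((\a.a) (\a.a)))
Step 4: (((\g.(\h.((v h) (g h)))) (\a.a)) ((\a.a) (\a.a)))
Step 5: ((\h.((v h) ((\a.a) h))) ((\a.a) (\a.a)))
Step 6: ((v ((\a.a) (\a.a))) ((\a.a) ((\a.a) (\a.a))))
Step 7: ((v (\a.a)) ((\a.a) ((\a.a) (\a.a))))
Step 8: ((v (\a.a)) ((\a.a) (\a.a)))
Step 9: ((v (\a.a)) (\a.a))

Answer: ((v (\a.a)) (\a.a))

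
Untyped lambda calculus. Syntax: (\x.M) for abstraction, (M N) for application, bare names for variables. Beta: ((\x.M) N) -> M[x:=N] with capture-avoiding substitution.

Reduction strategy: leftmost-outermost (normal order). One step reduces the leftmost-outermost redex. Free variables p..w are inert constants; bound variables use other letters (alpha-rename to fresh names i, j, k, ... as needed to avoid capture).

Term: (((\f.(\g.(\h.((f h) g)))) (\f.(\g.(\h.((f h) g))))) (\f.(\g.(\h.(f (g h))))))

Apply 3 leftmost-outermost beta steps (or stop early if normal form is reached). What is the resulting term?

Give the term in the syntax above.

Answer: (\h.((\g.(\i.((h i) g))) (\f.(\g.(\h.(f (g h)))))))

Derivation:
Step 0: (((\f.(\g.(\h.((f h) g)))) (\f.(\g.(\h.((f h) g))))) (\f.(\g.(\h.(f (g h))))))
Step 1: ((\g.(\h.(((\f.(\g.(\h.((f h) g)))) h) g))) (\f.(\g.(\h.(f (g h))))))
Step 2: (\h.(((\f.(\g.(\h.((f h) g)))) h) (\f.(\g.(\h.(f (g h)))))))
Step 3: (\h.((\g.(\i.((h i) g))) (\f.(\g.(\h.(f (g h)))))))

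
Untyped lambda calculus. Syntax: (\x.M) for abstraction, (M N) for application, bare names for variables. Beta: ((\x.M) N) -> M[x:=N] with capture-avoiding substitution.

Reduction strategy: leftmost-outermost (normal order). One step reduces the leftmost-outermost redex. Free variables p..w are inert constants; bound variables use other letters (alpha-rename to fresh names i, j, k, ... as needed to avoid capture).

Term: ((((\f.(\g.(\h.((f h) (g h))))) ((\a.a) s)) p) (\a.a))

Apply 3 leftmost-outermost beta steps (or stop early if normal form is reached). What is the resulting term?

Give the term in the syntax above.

Answer: ((((\a.a) s) (\a.a)) (p (\a.a)))

Derivation:
Step 0: ((((\f.(\g.(\h.((f h) (g h))))) ((\a.a) s)) p) (\a.a))
Step 1: (((\g.(\h.((((\a.a) s) h) (g h)))) p) (\a.a))
Step 2: ((\h.((((\a.a) s) h) (p h))) (\a.a))
Step 3: ((((\a.a) s) (\a.a)) (p (\a.a)))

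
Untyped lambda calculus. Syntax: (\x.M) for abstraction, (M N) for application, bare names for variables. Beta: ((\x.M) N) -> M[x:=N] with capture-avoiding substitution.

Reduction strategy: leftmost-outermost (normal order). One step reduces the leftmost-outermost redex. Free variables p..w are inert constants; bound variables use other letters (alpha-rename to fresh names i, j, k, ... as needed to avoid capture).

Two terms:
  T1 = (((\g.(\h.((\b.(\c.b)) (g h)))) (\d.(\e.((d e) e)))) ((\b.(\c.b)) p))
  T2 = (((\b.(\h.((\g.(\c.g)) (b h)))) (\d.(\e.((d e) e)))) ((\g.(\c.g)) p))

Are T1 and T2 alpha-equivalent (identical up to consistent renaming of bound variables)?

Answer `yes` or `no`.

Answer: yes

Derivation:
Term 1: (((\g.(\h.((\b.(\c.b)) (g h)))) (\d.(\e.((d e) e)))) ((\b.(\c.b)) p))
Term 2: (((\b.(\h.((\g.(\c.g)) (b h)))) (\d.(\e.((d e) e)))) ((\g.(\c.g)) p))
Alpha-equivalence: compare structure up to binder renaming.
Result: True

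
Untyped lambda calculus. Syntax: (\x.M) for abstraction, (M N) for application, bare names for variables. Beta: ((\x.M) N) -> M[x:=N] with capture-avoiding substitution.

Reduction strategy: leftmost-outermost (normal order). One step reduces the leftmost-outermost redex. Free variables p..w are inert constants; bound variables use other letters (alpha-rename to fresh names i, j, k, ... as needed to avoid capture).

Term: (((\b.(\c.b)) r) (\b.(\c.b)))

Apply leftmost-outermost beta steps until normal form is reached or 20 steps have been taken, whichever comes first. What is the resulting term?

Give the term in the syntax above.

Step 0: (((\b.(\c.b)) r) (\b.(\c.b)))
Step 1: ((\c.r) (\b.(\c.b)))
Step 2: r

Answer: r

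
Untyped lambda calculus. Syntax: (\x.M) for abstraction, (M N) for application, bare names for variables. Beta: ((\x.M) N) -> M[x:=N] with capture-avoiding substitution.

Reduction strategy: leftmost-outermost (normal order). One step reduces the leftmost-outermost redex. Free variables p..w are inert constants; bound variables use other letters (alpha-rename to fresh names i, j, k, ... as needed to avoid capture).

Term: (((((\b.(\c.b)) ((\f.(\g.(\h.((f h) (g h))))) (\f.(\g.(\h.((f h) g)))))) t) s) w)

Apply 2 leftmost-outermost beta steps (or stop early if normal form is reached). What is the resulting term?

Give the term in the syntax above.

Answer: ((((\f.(\g.(\h.((f h) (g h))))) (\f.(\g.(\h.((f h) g))))) s) w)

Derivation:
Step 0: (((((\b.(\c.b)) ((\f.(\g.(\h.((f h) (g h))))) (\f.(\g.(\h.((f h) g)))))) t) s) w)
Step 1: ((((\c.((\f.(\g.(\h.((f h) (g h))))) (\f.(\g.(\h.((f h) g)))))) t) s) w)
Step 2: ((((\f.(\g.(\h.((f h) (g h))))) (\f.(\g.(\h.((f h) g))))) s) w)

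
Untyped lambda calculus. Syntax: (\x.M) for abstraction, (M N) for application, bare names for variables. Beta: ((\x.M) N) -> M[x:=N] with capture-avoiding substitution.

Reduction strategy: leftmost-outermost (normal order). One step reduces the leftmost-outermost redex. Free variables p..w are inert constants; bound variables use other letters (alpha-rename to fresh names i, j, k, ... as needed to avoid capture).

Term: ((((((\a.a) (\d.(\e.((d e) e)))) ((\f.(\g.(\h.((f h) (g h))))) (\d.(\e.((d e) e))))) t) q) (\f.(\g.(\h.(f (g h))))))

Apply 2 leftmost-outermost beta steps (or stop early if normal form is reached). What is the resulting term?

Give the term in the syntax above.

Step 0: ((((((\a.a) (\d.(\e.((d e) e)))) ((\f.(\g.(\h.((f h) (g h))))) (\d.(\e.((d e) e))))) t) q) (\f.(\g.(\h.(f (g h))))))
Step 1: (((((\d.(\e.((d e) e))) ((\f.(\g.(\h.((f h) (g h))))) (\d.(\e.((d e) e))))) t) q) (\f.(\g.(\h.(f (g h))))))
Step 2: ((((\e.((((\f.(\g.(\h.((f h) (g h))))) (\d.(\e.((d e) e)))) e) e)) t) q) (\f.(\g.(\h.(f (g h))))))

Answer: ((((\e.((((\f.(\g.(\h.((f h) (g h))))) (\d.(\e.((d e) e)))) e) e)) t) q) (\f.(\g.(\h.(f (g h))))))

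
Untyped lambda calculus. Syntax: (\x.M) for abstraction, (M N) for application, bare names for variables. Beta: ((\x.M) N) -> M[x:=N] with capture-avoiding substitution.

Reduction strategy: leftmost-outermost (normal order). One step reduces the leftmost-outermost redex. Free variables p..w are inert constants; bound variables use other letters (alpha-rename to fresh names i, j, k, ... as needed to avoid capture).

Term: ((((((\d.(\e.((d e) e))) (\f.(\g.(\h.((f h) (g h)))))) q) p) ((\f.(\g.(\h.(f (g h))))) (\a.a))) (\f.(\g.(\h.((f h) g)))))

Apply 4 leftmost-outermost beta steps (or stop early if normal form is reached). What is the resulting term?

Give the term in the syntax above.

Answer: ((((\h.((q h) (q h))) p) ((\f.(\g.(\h.(f (g h))))) (\a.a))) (\f.(\g.(\h.((f h) g)))))

Derivation:
Step 0: ((((((\d.(\e.((d e) e))) (\f.(\g.(\h.((f h) (g h)))))) q) p) ((\f.(\g.(\h.(f (g h))))) (\a.a))) (\f.(\g.(\h.((f h) g)))))
Step 1: (((((\e.(((\f.(\g.(\h.((f h) (g h))))) e) e)) q) p) ((\f.(\g.(\h.(f (g h))))) (\a.a))) (\f.(\g.(\h.((f h) g)))))
Step 2: ((((((\f.(\g.(\h.((f h) (g h))))) q) q) p) ((\f.(\g.(\h.(f (g h))))) (\a.a))) (\f.(\g.(\h.((f h) g)))))
Step 3: (((((\g.(\h.((q h) (g h)))) q) p) ((\f.(\g.(\h.(f (g h))))) (\a.a))) (\f.(\g.(\h.((f h) g)))))
Step 4: ((((\h.((q h) (q h))) p) ((\f.(\g.(\h.(f (g h))))) (\a.a))) (\f.(\g.(\h.((f h) g)))))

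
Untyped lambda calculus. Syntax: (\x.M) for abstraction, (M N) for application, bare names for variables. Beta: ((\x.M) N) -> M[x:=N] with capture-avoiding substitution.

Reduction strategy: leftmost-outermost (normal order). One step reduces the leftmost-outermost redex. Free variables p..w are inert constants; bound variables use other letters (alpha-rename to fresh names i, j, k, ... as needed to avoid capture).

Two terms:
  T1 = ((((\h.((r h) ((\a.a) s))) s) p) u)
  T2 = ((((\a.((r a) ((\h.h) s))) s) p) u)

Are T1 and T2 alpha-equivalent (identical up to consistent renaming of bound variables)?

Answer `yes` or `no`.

Term 1: ((((\h.((r h) ((\a.a) s))) s) p) u)
Term 2: ((((\a.((r a) ((\h.h) s))) s) p) u)
Alpha-equivalence: compare structure up to binder renaming.
Result: True

Answer: yes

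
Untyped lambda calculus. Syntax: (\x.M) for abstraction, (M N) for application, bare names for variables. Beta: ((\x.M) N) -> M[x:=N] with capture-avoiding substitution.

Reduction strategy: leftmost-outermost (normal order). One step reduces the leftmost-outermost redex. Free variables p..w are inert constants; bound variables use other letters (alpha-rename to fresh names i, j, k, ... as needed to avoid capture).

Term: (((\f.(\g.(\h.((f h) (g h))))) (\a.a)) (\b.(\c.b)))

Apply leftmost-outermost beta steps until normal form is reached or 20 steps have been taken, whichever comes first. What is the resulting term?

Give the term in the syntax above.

Answer: (\h.(h (\c.h)))

Derivation:
Step 0: (((\f.(\g.(\h.((f h) (g h))))) (\a.a)) (\b.(\c.b)))
Step 1: ((\g.(\h.(((\a.a) h) (g h)))) (\b.(\c.b)))
Step 2: (\h.(((\a.a) h) ((\b.(\c.b)) h)))
Step 3: (\h.(h ((\b.(\c.b)) h)))
Step 4: (\h.(h (\c.h)))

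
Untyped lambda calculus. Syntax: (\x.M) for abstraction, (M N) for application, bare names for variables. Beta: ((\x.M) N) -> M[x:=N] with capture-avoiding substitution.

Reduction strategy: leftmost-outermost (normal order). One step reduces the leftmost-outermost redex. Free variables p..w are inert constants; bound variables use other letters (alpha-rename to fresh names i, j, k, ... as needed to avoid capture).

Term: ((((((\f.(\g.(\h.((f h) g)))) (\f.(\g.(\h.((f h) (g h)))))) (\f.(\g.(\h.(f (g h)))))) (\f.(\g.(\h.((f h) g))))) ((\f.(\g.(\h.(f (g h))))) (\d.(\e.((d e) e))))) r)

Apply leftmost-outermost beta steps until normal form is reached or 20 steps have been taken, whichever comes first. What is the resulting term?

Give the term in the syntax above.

Step 0: ((((((\f.(\g.(\h.((f h) g)))) (\f.(\g.(\h.((f h) (g h)))))) (\f.(\g.(\h.(f (g h)))))) (\f.(\g.(\h.((f h) g))))) ((\f.(\g.(\h.(f (g h))))) (\d.(\e.((d e) e))))) r)
Step 1: (((((\g.(\h.(((\f.(\g.(\h.((f h) (g h))))) h) g))) (\f.(\g.(\h.(f (g h)))))) (\f.(\g.(\h.((f h) g))))) ((\f.(\g.(\h.(f (g h))))) (\d.(\e.((d e) e))))) r)
Step 2: ((((\h.(((\f.(\g.(\h.((f h) (g h))))) h) (\f.(\g.(\h.(f (g h))))))) (\f.(\g.(\h.((f h) g))))) ((\f.(\g.(\h.(f (g h))))) (\d.(\e.((d e) e))))) r)
Step 3: (((((\f.(\g.(\h.((f h) (g h))))) (\f.(\g.(\h.((f h) g))))) (\f.(\g.(\h.(f (g h)))))) ((\f.(\g.(\h.(f (g h))))) (\d.(\e.((d e) e))))) r)
Step 4: ((((\g.(\h.(((\f.(\g.(\h.((f h) g)))) h) (g h)))) (\f.(\g.(\h.(f (g h)))))) ((\f.(\g.(\h.(f (g h))))) (\d.(\e.((d e) e))))) r)
Step 5: (((\h.(((\f.(\g.(\h.((f h) g)))) h) ((\f.(\g.(\h.(f (g h))))) h))) ((\f.(\g.(\h.(f (g h))))) (\d.(\e.((d e) e))))) r)
Step 6: ((((\f.(\g.(\h.((f h) g)))) ((\f.(\g.(\h.(f (g h))))) (\d.(\e.((d e) e))))) ((\f.(\g.(\h.(f (g h))))) ((\f.(\g.(\h.(f (g h))))) (\d.(\e.((d e) e)))))) r)
Step 7: (((\g.(\h.((((\f.(\g.(\h.(f (g h))))) (\d.(\e.((d e) e)))) h) g))) ((\f.(\g.(\h.(f (g h))))) ((\f.(\g.(\h.(f (g h))))) (\d.(\e.((d e) e)))))) r)
Step 8: ((\h.((((\f.(\g.(\h.(f (g h))))) (\d.(\e.((d e) e)))) h) ((\f.(\g.(\h.(f (g h))))) ((\f.(\g.(\h.(f (g h))))) (\d.(\e.((d e) e))))))) r)
Step 9: ((((\f.(\g.(\h.(f (g h))))) (\d.(\e.((d e) e)))) r) ((\f.(\g.(\h.(f (g h))))) ((\f.(\g.(\h.(f (g h))))) (\d.(\e.((d e) e))))))
Step 10: (((\g.(\h.((\d.(\e.((d e) e))) (g h)))) r) ((\f.(\g.(\h.(f (g h))))) ((\f.(\g.(\h.(f (g h))))) (\d.(\e.((d e) e))))))
Step 11: ((\h.((\d.(\e.((d e) e))) (r h))) ((\f.(\g.(\h.(f (g h))))) ((\f.(\g.(\h.(f (g h))))) (\d.(\e.((d e) e))))))
Step 12: ((\d.(\e.((d e) e))) (r ((\f.(\g.(\h.(f (g h))))) ((\f.(\g.(\h.(f (g h))))) (\d.(\e.((d e) e)))))))
Step 13: (\e.(((r ((\f.(\g.(\h.(f (g h))))) ((\f.(\g.(\h.(f (g h))))) (\d.(\e.((d e) e)))))) e) e))
Step 14: (\e.(((r (\g.(\h.(((\f.(\g.(\h.(f (g h))))) (\d.(\e.((d e) e)))) (g h))))) e) e))
Step 15: (\e.(((r (\g.(\h.((\g.(\h.((\d.(\e.((d e) e))) (g h)))) (g h))))) e) e))
Step 16: (\e.(((r (\g.(\h.(\i.((\d.(\e.((d e) e))) ((g h) i)))))) e) e))
Step 17: (\e.(((r (\g.(\h.(\i.(\e.((((g h) i) e) e)))))) e) e))

Answer: (\e.(((r (\g.(\h.(\i.(\e.((((g h) i) e) e)))))) e) e))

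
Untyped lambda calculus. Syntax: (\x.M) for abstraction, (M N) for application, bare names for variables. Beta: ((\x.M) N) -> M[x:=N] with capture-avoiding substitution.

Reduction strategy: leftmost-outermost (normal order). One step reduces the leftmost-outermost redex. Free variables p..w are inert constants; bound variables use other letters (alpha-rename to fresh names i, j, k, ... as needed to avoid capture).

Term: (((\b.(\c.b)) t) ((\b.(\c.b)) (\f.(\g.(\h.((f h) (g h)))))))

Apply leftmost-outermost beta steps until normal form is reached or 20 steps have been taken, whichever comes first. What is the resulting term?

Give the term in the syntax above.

Step 0: (((\b.(\c.b)) t) ((\b.(\c.b)) (\f.(\g.(\h.((f h) (g h)))))))
Step 1: ((\c.t) ((\b.(\c.b)) (\f.(\g.(\h.((f h) (g h)))))))
Step 2: t

Answer: t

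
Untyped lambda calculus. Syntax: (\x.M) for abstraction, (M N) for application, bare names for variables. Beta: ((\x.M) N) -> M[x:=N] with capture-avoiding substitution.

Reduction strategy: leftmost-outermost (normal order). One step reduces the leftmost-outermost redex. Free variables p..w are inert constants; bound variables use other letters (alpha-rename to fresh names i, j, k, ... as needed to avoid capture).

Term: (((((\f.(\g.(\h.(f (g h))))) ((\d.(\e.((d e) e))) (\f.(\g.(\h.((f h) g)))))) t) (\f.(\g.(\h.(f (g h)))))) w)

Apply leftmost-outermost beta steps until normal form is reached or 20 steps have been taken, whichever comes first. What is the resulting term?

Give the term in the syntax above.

Step 0: (((((\f.(\g.(\h.(f (g h))))) ((\d.(\e.((d e) e))) (\f.(\g.(\h.((f h) g)))))) t) (\f.(\g.(\h.(f (g h)))))) w)
Step 1: ((((\g.(\h.(((\d.(\e.((d e) e))) (\f.(\g.(\h.((f h) g))))) (g h)))) t) (\f.(\g.(\h.(f (g h)))))) w)
Step 2: (((\h.(((\d.(\e.((d e) e))) (\f.(\g.(\h.((f h) g))))) (t h))) (\f.(\g.(\h.(f (g h)))))) w)
Step 3: ((((\d.(\e.((d e) e))) (\f.(\g.(\h.((f h) g))))) (t (\f.(\g.(\h.(f (g h))))))) w)
Step 4: (((\e.(((\f.(\g.(\h.((f h) g)))) e) e)) (t (\f.(\g.(\h.(f (g h))))))) w)
Step 5: ((((\f.(\g.(\h.((f h) g)))) (t (\f.(\g.(\h.(f (g h))))))) (t (\f.(\g.(\h.(f (g h))))))) w)
Step 6: (((\g.(\h.(((t (\f.(\g.(\h.(f (g h)))))) h) g))) (t (\f.(\g.(\h.(f (g h))))))) w)
Step 7: ((\h.(((t (\f.(\g.(\h.(f (g h)))))) h) (t (\f.(\g.(\h.(f (g h)))))))) w)
Step 8: (((t (\f.(\g.(\h.(f (g h)))))) w) (t (\f.(\g.(\h.(f (g h)))))))

Answer: (((t (\f.(\g.(\h.(f (g h)))))) w) (t (\f.(\g.(\h.(f (g h)))))))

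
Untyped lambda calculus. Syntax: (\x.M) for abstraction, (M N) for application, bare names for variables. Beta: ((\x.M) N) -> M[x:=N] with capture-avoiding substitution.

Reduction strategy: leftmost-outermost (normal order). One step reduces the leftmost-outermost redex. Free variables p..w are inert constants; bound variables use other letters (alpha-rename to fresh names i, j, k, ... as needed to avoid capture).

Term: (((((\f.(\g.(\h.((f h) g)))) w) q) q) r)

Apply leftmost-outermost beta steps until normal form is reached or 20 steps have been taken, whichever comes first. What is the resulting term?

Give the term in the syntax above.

Answer: (((w q) q) r)

Derivation:
Step 0: (((((\f.(\g.(\h.((f h) g)))) w) q) q) r)
Step 1: ((((\g.(\h.((w h) g))) q) q) r)
Step 2: (((\h.((w h) q)) q) r)
Step 3: (((w q) q) r)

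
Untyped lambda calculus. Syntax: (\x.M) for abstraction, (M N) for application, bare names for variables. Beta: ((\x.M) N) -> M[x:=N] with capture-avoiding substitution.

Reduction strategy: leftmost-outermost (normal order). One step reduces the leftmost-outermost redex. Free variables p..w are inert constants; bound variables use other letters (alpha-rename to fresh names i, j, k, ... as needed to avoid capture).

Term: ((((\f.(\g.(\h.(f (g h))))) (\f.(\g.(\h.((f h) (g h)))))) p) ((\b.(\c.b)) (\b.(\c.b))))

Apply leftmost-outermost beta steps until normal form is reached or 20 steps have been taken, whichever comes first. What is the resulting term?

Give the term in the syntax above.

Step 0: ((((\f.(\g.(\h.(f (g h))))) (\f.(\g.(\h.((f h) (g h)))))) p) ((\b.(\c.b)) (\b.(\c.b))))
Step 1: (((\g.(\h.((\f.(\g.(\h.((f h) (g h))))) (g h)))) p) ((\b.(\c.b)) (\b.(\c.b))))
Step 2: ((\h.((\f.(\g.(\h.((f h) (g h))))) (p h))) ((\b.(\c.b)) (\b.(\c.b))))
Step 3: ((\f.(\g.(\h.((f h) (g h))))) (p ((\b.(\c.b)) (\b.(\c.b)))))
Step 4: (\g.(\h.(((p ((\b.(\c.b)) (\b.(\c.b)))) h) (g h))))
Step 5: (\g.(\h.(((p (\c.(\b.(\c.b)))) h) (g h))))

Answer: (\g.(\h.(((p (\c.(\b.(\c.b)))) h) (g h))))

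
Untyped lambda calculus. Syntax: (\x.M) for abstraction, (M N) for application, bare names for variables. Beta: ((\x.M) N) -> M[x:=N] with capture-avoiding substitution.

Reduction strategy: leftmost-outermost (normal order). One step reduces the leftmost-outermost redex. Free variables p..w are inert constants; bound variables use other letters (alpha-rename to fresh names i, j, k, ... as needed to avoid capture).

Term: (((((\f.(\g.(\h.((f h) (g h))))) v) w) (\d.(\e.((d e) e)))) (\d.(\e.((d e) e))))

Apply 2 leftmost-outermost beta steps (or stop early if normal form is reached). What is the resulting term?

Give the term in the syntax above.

Answer: (((\h.((v h) (w h))) (\d.(\e.((d e) e)))) (\d.(\e.((d e) e))))

Derivation:
Step 0: (((((\f.(\g.(\h.((f h) (g h))))) v) w) (\d.(\e.((d e) e)))) (\d.(\e.((d e) e))))
Step 1: ((((\g.(\h.((v h) (g h)))) w) (\d.(\e.((d e) e)))) (\d.(\e.((d e) e))))
Step 2: (((\h.((v h) (w h))) (\d.(\e.((d e) e)))) (\d.(\e.((d e) e))))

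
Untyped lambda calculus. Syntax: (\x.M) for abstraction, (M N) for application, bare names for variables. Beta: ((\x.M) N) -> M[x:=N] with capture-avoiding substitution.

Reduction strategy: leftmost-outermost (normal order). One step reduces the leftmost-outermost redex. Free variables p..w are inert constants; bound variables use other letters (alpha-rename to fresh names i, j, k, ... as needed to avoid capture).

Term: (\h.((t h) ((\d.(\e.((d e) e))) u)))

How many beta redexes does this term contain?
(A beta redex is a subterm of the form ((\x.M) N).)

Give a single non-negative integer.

Answer: 1

Derivation:
Term: (\h.((t h) ((\d.(\e.((d e) e))) u)))
  Redex: ((\d.(\e.((d e) e))) u)
Total redexes: 1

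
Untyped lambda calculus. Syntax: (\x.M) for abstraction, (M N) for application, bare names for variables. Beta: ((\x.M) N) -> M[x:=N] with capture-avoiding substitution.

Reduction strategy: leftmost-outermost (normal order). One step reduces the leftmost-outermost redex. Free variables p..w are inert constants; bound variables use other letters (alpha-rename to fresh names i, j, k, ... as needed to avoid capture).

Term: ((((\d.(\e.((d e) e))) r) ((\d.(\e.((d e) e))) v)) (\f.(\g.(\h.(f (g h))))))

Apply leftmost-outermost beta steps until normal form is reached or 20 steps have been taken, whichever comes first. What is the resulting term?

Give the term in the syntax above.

Step 0: ((((\d.(\e.((d e) e))) r) ((\d.(\e.((d e) e))) v)) (\f.(\g.(\h.(f (g h))))))
Step 1: (((\e.((r e) e)) ((\d.(\e.((d e) e))) v)) (\f.(\g.(\h.(f (g h))))))
Step 2: (((r ((\d.(\e.((d e) e))) v)) ((\d.(\e.((d e) e))) v)) (\f.(\g.(\h.(f (g h))))))
Step 3: (((r (\e.((v e) e))) ((\d.(\e.((d e) e))) v)) (\f.(\g.(\h.(f (g h))))))
Step 4: (((r (\e.((v e) e))) (\e.((v e) e))) (\f.(\g.(\h.(f (g h))))))

Answer: (((r (\e.((v e) e))) (\e.((v e) e))) (\f.(\g.(\h.(f (g h))))))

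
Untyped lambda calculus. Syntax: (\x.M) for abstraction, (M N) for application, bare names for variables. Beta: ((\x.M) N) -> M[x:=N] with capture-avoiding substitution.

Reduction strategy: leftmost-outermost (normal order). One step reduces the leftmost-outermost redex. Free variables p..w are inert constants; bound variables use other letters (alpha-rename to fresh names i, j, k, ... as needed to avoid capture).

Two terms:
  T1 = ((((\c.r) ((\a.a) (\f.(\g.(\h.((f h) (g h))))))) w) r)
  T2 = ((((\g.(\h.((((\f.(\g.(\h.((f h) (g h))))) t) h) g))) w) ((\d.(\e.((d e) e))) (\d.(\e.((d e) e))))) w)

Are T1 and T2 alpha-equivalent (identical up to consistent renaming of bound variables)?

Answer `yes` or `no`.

Term 1: ((((\c.r) ((\a.a) (\f.(\g.(\h.((f h) (g h))))))) w) r)
Term 2: ((((\g.(\h.((((\f.(\g.(\h.((f h) (g h))))) t) h) g))) w) ((\d.(\e.((d e) e))) (\d.(\e.((d e) e))))) w)
Alpha-equivalence: compare structure up to binder renaming.
Result: False

Answer: no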